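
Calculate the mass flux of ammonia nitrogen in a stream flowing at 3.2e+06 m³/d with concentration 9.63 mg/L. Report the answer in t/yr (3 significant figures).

3.2e+06 m³/d = 37.04 m³/s.
Mass flux = Q·C = 37.04 m³/s × 9.63 g/m³ = 356.7 g/s.
= 356.7 g/s × 31.56 = 1.126e+04 t/yr.

11300 t/yr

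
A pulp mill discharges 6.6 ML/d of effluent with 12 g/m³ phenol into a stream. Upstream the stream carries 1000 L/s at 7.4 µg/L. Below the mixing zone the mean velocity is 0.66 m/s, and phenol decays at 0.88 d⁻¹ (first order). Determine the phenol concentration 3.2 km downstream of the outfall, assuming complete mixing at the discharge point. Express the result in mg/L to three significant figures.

6.6 ML/d = 0.07639 m³/s.
1000 L/s = 1 m³/s.
7.4 µg/L = 0.0074 mg/L.
After complete mixing, C₀ = (0.07639·12 + 1·0.0074) / 1.076 = 0.8585 mg/L.
Travel time t = 3200 m / 0.66 m/s = 4848 s = 0.05612 d.
C = 0.8585·exp(−0.88·0.05612) = 0.8585·0.9518 = 0.8171 mg/L.

0.817 mg/L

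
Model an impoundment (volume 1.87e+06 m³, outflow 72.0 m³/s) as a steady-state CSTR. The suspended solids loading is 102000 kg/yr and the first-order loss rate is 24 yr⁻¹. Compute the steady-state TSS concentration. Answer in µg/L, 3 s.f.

44.0 µg/L

Outflow Q = 72.0 m³/s × 3.156e+07 s/yr = 2.272e+09 m³/yr.
Steady-state CSTR mass balance: W = Q·C + k·V·C, so C = W/(Q + kV).
Q + kV = 2.272e+09 + 24·1.87e+06 = 2.317e+09 m³/yr.
C = 102000/2.317e+09 = 4.402e-05 kg/m³ = 0.04402 mg/L = 44.02 µg/L.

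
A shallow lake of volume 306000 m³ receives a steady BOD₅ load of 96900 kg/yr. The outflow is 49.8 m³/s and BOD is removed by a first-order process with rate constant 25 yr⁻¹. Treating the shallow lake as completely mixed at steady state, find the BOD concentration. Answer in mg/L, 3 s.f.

0.0614 mg/L

Outflow Q = 49.8 m³/s × 3.156e+07 s/yr = 1.572e+09 m³/yr.
Steady-state CSTR mass balance: W = Q·C + k·V·C, so C = W/(Q + kV).
Q + kV = 1.572e+09 + 25·306000 = 1.579e+09 m³/yr.
C = 96900/1.579e+09 = 6.136e-05 kg/m³ = 0.06136 mg/L.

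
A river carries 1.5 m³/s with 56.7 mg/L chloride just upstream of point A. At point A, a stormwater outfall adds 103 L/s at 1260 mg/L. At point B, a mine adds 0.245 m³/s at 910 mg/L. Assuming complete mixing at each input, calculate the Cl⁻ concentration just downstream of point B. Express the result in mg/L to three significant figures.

237 mg/L

103 L/s = 0.103 m³/s.
After input A: C = (1.5·56.7 + 0.103·1260) / 1.603 = 134 mg/L.
After input B: C = (1.603·134 + 0.245·910) / 1.848 = 236.9 mg/L.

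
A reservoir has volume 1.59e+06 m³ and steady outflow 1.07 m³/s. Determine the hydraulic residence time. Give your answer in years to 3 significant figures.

0.0471 yr

Q = 1.07 m³/s × 3.156e+07 s/yr = 3.377e+07 m³/yr.
Hydraulic residence time τ = V/Q = 1.59e+06/3.377e+07 = 0.04709 yr.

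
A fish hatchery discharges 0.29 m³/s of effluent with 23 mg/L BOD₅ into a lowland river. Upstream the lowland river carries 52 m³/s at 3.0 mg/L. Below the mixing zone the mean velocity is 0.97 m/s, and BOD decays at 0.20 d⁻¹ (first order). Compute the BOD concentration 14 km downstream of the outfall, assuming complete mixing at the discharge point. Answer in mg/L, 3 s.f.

After complete mixing, C₀ = (0.29·23 + 52·3) / 52.29 = 3.111 mg/L.
Travel time t = 1.4e+04 m / 0.97 m/s = 1.443e+04 s = 0.167 d.
C = 3.111·exp(−0.20·0.167) = 3.111·0.9671 = 3.009 mg/L.

3.01 mg/L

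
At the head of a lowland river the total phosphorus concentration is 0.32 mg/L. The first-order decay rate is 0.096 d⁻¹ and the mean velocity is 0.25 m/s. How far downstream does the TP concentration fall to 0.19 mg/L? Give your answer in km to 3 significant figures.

117 km

From C = C₀·e^(−kt), t = ln(C₀/C)/k = ln(0.32/0.19)/0.096 = 0.5213/0.096 = 5.43 d.
Distance = v·t = 0.25 m/s × 4.692e+05 s = 1.173e+05 m = 117.3 km.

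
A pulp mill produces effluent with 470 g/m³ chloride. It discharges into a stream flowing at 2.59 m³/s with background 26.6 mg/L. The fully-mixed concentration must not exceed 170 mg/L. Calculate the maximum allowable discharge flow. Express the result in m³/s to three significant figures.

1.24 m³/s

Mass balance at complete mixing: C_std·(Q_w + Q_r) = Q_w·C_e + Q_r·C_b.
Rearranging, Q_w = Q_r·(C_std − C_b)/(C_e − C_std) = 2.59·(170 − 26.6) / (470 − 170) = 1.238 m³/s.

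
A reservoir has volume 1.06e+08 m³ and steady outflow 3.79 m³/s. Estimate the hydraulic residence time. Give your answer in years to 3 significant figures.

Q = 3.79 m³/s × 3.156e+07 s/yr = 1.196e+08 m³/yr.
Hydraulic residence time τ = V/Q = 1.06e+08/1.196e+08 = 0.8863 yr.

0.886 yr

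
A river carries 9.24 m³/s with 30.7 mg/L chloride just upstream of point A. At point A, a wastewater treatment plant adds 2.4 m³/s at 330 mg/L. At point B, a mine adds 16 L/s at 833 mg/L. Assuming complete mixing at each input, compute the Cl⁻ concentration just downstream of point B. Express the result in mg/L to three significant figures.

93.4 mg/L

After input A: C = (9.24·30.7 + 2.4·330) / 11.64 = 92.41 mg/L.
16 L/s = 0.016 m³/s.
After input B: C = (11.64·92.41 + 0.016·833) / 11.66 = 93.43 mg/L.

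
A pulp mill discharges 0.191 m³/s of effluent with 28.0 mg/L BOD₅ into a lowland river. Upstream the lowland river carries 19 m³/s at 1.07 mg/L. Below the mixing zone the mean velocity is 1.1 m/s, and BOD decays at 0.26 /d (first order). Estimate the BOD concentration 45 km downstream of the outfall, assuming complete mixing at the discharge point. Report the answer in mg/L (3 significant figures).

After complete mixing, C₀ = (0.191·28 + 19·1.07) / 19.19 = 1.338 mg/L.
Travel time t = 4.5e+04 m / 1.1 m/s = 4.091e+04 s = 0.4735 d.
C = 1.338·exp(−0.26·0.4735) = 1.338·0.8842 = 1.183 mg/L.

1.18 mg/L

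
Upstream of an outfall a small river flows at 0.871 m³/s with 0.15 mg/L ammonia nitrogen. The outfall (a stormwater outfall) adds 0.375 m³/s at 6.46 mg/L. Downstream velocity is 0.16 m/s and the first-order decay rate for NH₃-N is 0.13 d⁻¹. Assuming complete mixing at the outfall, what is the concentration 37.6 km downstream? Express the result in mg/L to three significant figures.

1.44 mg/L

After complete mixing, C₀ = (0.375·6.46 + 0.871·0.15) / 1.246 = 2.049 mg/L.
Travel time t = 3.76e+04 m / 0.16 m/s = 2.35e+05 s = 2.72 d.
C = 2.049·exp(−0.13·2.72) = 2.049·0.7022 = 1.439 mg/L.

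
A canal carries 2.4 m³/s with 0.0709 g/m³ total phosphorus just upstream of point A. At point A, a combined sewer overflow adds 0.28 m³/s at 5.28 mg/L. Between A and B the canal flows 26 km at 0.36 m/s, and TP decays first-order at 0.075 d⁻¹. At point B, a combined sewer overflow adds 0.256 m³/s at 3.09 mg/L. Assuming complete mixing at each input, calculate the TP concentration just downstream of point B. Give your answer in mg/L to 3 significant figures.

After input A: C = (2.4·0.0709 + 0.28·5.28) / 2.68 = 0.6151 mg/L.
Over the 26 km reach to input B (t = 7.222e+04 s = 0.8359 d), decay gives C = 0.6151·exp(−0.075·0.8359) = 0.5778 mg/L.
After input B: C = (2.68·0.5778 + 0.256·3.09) / 2.936 = 0.7968 mg/L.

0.797 mg/L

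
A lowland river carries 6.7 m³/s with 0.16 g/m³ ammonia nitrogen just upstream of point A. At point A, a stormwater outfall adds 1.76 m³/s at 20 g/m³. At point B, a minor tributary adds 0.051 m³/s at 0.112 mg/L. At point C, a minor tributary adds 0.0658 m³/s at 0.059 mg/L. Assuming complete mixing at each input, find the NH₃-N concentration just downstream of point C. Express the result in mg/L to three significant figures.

After input A: C = (6.7·0.16 + 1.76·20) / 8.46 = 4.287 mg/L.
After input B: C = (8.46·4.287 + 0.051·0.112) / 8.511 = 4.262 mg/L.
After input C: C = (8.511·4.262 + 0.0658·0.059) / 8.577 = 4.23 mg/L.

4.23 mg/L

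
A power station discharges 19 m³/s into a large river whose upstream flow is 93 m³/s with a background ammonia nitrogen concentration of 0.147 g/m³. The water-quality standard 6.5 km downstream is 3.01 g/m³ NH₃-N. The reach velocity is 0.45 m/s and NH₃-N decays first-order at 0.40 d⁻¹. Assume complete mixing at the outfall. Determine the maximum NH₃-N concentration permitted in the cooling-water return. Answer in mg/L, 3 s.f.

Travel time to the compliance point: t = 6500/0.45 = 1.444e+04 s = 0.1672 d; decay factor exp(−0.40·0.1672) = 0.9353.
So the concentration just after mixing may be at most 3.01/0.9353 = 3.218 mg/L.
Mass balance: 3.218·112 = 19·Cₑ + 93·0.147.
Cₑ = (360.4 − 13.67) / 19 = 18.25 mg/L.

18.3 mg/L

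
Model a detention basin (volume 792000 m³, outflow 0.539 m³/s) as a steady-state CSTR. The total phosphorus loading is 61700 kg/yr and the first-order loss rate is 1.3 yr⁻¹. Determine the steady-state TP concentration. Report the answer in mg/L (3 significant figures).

3.42 mg/L

Outflow Q = 0.539 m³/s × 3.156e+07 s/yr = 1.701e+07 m³/yr.
Steady-state CSTR mass balance: W = Q·C + k·V·C, so C = W/(Q + kV).
Q + kV = 1.701e+07 + 1.3·792000 = 1.804e+07 m³/yr.
C = 61700/1.804e+07 = 0.00342 kg/m³ = 3.42 mg/L.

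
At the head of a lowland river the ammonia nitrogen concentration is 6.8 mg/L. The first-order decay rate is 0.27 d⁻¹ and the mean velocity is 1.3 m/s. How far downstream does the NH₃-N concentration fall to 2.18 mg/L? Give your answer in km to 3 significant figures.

From C = C₀·e^(−kt), t = ln(C₀/C)/k = ln(6.8/2.18)/0.27 = 1.138/0.27 = 4.213 d.
Distance = v·t = 1.3 m/s × 3.64e+05 s = 4.732e+05 m = 473.2 km.

473 km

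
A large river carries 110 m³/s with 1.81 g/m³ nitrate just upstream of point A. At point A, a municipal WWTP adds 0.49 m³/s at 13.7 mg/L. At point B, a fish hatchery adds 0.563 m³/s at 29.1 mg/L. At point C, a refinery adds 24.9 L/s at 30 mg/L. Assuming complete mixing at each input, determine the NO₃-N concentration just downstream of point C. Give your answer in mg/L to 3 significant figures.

2.01 mg/L

After input A: C = (110·1.81 + 0.49·13.7) / 110.5 = 1.863 mg/L.
After input B: C = (110.5·1.863 + 0.563·29.1) / 111.1 = 2.001 mg/L.
24.9 L/s = 0.0249 m³/s.
After input C: C = (111.1·2.001 + 0.0249·30) / 111.1 = 2.007 mg/L.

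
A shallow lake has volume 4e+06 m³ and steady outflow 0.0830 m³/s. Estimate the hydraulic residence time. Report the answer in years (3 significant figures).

1.53 yr

Q = 0.0830 m³/s × 3.156e+07 s/yr = 2.619e+06 m³/yr.
Hydraulic residence time τ = V/Q = 4e+06/2.619e+06 = 1.527 yr.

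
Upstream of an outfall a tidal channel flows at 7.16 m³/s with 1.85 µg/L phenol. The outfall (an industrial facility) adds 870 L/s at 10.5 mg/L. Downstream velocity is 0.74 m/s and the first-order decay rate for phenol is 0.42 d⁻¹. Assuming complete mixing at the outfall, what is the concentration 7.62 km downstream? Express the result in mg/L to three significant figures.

870 L/s = 0.87 m³/s.
1.85 µg/L = 0.00185 mg/L.
After complete mixing, C₀ = (0.87·10.5 + 7.16·0.00185) / 8.03 = 1.139 mg/L.
Travel time t = 7620 m / 0.74 m/s = 1.03e+04 s = 0.1192 d.
C = 1.139·exp(−0.42·0.1192) = 1.139·0.9512 = 1.084 mg/L.

1.08 mg/L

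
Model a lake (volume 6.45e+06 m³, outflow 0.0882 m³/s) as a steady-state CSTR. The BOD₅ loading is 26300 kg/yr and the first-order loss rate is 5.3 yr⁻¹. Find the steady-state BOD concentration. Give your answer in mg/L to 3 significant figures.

0.711 mg/L

Outflow Q = 0.0882 m³/s × 3.156e+07 s/yr = 2.783e+06 m³/yr.
Steady-state CSTR mass balance: W = Q·C + k·V·C, so C = W/(Q + kV).
Q + kV = 2.783e+06 + 5.3·6.45e+06 = 3.697e+07 m³/yr.
C = 26300/3.697e+07 = 0.0007114 kg/m³ = 0.7114 mg/L.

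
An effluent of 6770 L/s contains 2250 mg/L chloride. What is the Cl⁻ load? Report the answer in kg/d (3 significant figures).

1.32e+06 kg/d

6770 L/s = 6.77 m³/s.
Mass flux = Q·C = 6.77 m³/s × 2250 g/m³ = 1.523e+04 g/s.
= 1.523e+04 g/s × 86.4 = 1.316e+06 kg/d.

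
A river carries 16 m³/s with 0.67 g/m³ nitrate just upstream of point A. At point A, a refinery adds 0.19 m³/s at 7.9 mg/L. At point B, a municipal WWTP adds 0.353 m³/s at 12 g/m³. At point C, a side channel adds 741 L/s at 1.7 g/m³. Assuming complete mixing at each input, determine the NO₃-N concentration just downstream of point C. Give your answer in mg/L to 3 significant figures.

After input A: C = (16·0.67 + 0.19·7.9) / 16.19 = 0.7548 mg/L.
After input B: C = (16.19·0.7548 + 0.353·12) / 16.54 = 0.9948 mg/L.
741 L/s = 0.741 m³/s.
After input C: C = (16.54·0.9948 + 0.741·1.7) / 17.28 = 1.025 mg/L.

1.03 mg/L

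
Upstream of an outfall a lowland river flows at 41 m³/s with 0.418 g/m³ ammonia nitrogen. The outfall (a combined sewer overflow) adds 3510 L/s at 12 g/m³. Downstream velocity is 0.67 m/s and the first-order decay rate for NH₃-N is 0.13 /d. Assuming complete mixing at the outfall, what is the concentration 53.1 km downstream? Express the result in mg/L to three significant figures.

3510 L/s = 3.51 m³/s.
After complete mixing, C₀ = (3.51·12 + 41·0.418) / 44.51 = 1.331 mg/L.
Travel time t = 5.31e+04 m / 0.67 m/s = 7.925e+04 s = 0.9173 d.
C = 1.331·exp(−0.13·0.9173) = 1.331·0.8876 = 1.182 mg/L.

1.18 mg/L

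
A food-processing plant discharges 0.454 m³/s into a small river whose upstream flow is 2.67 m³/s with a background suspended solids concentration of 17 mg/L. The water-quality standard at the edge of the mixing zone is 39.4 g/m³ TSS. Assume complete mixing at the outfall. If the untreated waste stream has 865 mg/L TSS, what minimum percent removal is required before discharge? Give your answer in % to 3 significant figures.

Mass balance: 39.4·3.124 = 0.454·Cₑ + 2.67·17.
Cₑ = (123.1 − 45.39) / 0.454 = 171.1 mg/L.
Required removal = 1 − 171.1/865 = 80.22 %.

80.2 %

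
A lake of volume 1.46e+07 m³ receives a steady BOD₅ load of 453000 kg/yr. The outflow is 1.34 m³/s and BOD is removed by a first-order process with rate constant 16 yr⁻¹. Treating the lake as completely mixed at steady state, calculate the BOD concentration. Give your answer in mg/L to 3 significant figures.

Outflow Q = 1.34 m³/s × 3.156e+07 s/yr = 4.229e+07 m³/yr.
Steady-state CSTR mass balance: W = Q·C + k·V·C, so C = W/(Q + kV).
Q + kV = 4.229e+07 + 16·1.46e+07 = 2.759e+08 m³/yr.
C = 453000/2.759e+08 = 0.001642 kg/m³ = 1.642 mg/L.

1.64 mg/L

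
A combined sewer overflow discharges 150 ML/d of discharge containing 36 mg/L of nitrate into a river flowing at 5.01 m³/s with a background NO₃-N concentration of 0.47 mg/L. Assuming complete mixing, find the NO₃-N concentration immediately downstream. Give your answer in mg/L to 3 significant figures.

9.61 mg/L

150 ML/d = 1.736 m³/s.
Conservation of mass across the mixing zone: C = (1.736·36 + 5.01·0.47) / (1.736 + 5.01) = 64.85/6.746 = 9.614 mg/L.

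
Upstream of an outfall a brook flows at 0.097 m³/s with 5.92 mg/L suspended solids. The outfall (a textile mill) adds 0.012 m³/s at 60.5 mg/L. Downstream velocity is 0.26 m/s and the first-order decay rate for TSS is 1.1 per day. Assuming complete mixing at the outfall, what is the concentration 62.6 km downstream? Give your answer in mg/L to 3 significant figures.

0.556 mg/L

After complete mixing, C₀ = (0.012·60.5 + 0.097·5.92) / 0.109 = 11.93 mg/L.
Travel time t = 6.26e+04 m / 0.26 m/s = 2.408e+05 s = 2.787 d.
C = 11.93·exp(−1.1·2.787) = 11.93·0.04664 = 0.5563 mg/L.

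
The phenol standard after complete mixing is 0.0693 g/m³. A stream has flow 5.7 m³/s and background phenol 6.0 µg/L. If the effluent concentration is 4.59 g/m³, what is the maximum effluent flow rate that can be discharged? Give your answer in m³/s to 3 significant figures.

0.0798 m³/s

6.0 µg/L = 0.006 mg/L.
Mass balance at complete mixing: C_std·(Q_w + Q_r) = Q_w·C_e + Q_r·C_b.
Rearranging, Q_w = Q_r·(C_std − C_b)/(C_e − C_std) = 5.7·(0.0693 − 0.006) / (4.59 − 0.0693) = 0.07981 m³/s.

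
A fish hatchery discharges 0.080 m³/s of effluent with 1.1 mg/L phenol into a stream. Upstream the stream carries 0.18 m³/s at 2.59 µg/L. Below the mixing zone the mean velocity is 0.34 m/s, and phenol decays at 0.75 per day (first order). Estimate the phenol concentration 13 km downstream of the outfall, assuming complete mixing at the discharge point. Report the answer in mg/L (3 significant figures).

2.59 µg/L = 0.00259 mg/L.
After complete mixing, C₀ = (0.08·1.1 + 0.18·0.00259) / 0.26 = 0.3403 mg/L.
Travel time t = 1.3e+04 m / 0.34 m/s = 3.824e+04 s = 0.4425 d.
C = 0.3403·exp(−0.75·0.4425) = 0.3403·0.7176 = 0.2442 mg/L.

0.244 mg/L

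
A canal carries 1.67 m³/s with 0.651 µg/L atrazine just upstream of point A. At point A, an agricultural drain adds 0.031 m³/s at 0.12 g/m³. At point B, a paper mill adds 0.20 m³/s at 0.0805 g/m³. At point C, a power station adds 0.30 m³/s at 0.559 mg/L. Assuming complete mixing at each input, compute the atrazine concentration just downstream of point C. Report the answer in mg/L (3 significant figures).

0.651 µg/L = 0.000651 mg/L.
After input A: C = (1.67·0.000651 + 0.031·0.12) / 1.701 = 0.002826 mg/L.
After input B: C = (1.701·0.002826 + 0.2·0.0805) / 1.901 = 0.011 mg/L.
After input C: C = (1.901·0.011 + 0.3·0.559) / 2.201 = 0.08569 mg/L.

0.0857 mg/L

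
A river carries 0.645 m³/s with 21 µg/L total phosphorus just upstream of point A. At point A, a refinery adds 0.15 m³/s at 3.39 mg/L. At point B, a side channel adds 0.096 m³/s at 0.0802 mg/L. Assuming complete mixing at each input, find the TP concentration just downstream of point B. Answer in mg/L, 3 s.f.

21 µg/L = 0.021 mg/L.
After input A: C = (0.645·0.021 + 0.15·3.39) / 0.795 = 0.6567 mg/L.
After input B: C = (0.795·0.6567 + 0.096·0.0802) / 0.891 = 0.5946 mg/L.

0.595 mg/L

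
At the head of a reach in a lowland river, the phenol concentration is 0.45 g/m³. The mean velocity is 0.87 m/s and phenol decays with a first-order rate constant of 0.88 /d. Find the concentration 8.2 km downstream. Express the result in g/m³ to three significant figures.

0.409 g/m³

Travel time t = 8.2 km / 0.87 m/s = 8200/0.87 = 9425 s = 0.1091 d.
First-order decay: C = 0.45·exp(−0.88·0.1091) = 0.45·0.9085 = 0.4088 g/m³.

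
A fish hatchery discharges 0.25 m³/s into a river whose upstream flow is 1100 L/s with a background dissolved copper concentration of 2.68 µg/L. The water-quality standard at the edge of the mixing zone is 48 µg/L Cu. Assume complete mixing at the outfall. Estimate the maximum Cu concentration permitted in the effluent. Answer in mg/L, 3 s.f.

0.247 mg/L

1100 L/s = 1.1 m³/s.
2.68 µg/L = 0.00268 mg/L.
48 µg/L = 0.048 mg/L.
Mass balance: 0.048·1.35 = 0.25·Cₑ + 1.1·0.00268.
Cₑ = (0.0648 − 0.002948) / 0.25 = 0.2474 mg/L.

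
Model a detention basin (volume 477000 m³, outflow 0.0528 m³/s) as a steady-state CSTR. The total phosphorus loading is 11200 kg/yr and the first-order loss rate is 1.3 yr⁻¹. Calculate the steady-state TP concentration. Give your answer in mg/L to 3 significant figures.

4.90 mg/L

Outflow Q = 0.0528 m³/s × 3.156e+07 s/yr = 1.666e+06 m³/yr.
Steady-state CSTR mass balance: W = Q·C + k·V·C, so C = W/(Q + kV).
Q + kV = 1.666e+06 + 1.3·477000 = 2.286e+06 m³/yr.
C = 11200/2.286e+06 = 0.004899 kg/m³ = 4.899 mg/L.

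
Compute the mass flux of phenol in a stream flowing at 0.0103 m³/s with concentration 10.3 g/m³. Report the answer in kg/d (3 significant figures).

Mass flux = Q·C = 0.0103 m³/s × 10.3 g/m³ = 0.1061 g/s.
= 0.1061 g/s × 86.4 = 9.166 kg/d.

9.17 kg/d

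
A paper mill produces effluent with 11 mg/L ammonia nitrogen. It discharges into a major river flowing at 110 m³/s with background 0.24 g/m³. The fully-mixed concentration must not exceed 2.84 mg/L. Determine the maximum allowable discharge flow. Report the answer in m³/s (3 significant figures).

35.0 m³/s

Mass balance at complete mixing: C_std·(Q_w + Q_r) = Q_w·C_e + Q_r·C_b.
Rearranging, Q_w = Q_r·(C_std − C_b)/(C_e − C_std) = 110·(2.84 − 0.24) / (11 − 2.84) = 35.05 m³/s.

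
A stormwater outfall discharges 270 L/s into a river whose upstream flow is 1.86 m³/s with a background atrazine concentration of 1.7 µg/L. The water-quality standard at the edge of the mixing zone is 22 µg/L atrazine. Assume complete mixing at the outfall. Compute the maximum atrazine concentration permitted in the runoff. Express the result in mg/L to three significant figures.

0.162 mg/L

270 L/s = 0.27 m³/s.
1.7 µg/L = 0.0017 mg/L.
22 µg/L = 0.022 mg/L.
Mass balance: 0.022·2.13 = 0.27·Cₑ + 1.86·0.0017.
Cₑ = (0.04686 − 0.003162) / 0.27 = 0.1618 mg/L.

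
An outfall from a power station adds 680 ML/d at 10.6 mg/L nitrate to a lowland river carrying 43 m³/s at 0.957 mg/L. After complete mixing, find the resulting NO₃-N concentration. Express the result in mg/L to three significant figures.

680 ML/d = 7.87 m³/s.
Flow-weighted mixing gives C = (7.87·10.6 + 43·0.957) / (7.87 + 43) = 124.6/50.87 = 2.449 mg/L.

2.45 mg/L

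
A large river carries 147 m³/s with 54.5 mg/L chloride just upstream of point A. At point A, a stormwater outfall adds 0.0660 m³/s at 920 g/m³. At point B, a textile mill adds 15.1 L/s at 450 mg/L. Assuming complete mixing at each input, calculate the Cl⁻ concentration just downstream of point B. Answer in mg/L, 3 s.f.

54.9 mg/L

After input A: C = (147·54.5 + 0.066·920) / 147.1 = 54.89 mg/L.
15.1 L/s = 0.0151 m³/s.
After input B: C = (147.1·54.89 + 0.0151·450) / 147.1 = 54.93 mg/L.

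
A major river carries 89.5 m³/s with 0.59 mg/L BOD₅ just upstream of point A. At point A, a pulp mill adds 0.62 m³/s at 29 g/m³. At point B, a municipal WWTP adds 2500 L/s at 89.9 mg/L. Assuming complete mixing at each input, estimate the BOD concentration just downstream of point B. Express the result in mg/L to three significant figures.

3.19 mg/L

After input A: C = (89.5·0.59 + 0.62·29) / 90.12 = 0.7855 mg/L.
2500 L/s = 2.5 m³/s.
After input B: C = (90.12·0.7855 + 2.5·89.9) / 92.62 = 3.191 mg/L.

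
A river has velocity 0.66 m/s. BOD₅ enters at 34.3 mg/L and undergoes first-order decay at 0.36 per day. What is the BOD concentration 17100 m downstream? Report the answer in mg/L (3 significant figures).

Travel time t = 17100 m / 0.66 m/s = 1.71e+04/0.66 = 2.591e+04 s = 0.2999 d.
First-order decay: C = 34.3·exp(−0.36·0.2999) = 34.3·0.8977 = 30.79 mg/L.

30.8 mg/L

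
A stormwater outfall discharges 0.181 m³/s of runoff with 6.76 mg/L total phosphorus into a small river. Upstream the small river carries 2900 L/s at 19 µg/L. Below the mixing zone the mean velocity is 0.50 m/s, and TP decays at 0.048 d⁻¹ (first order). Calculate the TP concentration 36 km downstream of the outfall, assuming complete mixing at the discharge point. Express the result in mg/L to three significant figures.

0.399 mg/L

2900 L/s = 2.9 m³/s.
19 µg/L = 0.019 mg/L.
After complete mixing, C₀ = (0.181·6.76 + 2.9·0.019) / 3.081 = 0.415 mg/L.
Travel time t = 3.6e+04 m / 0.50 m/s = 7.2e+04 s = 0.8333 d.
C = 0.415·exp(−0.048·0.8333) = 0.415·0.9608 = 0.3987 mg/L.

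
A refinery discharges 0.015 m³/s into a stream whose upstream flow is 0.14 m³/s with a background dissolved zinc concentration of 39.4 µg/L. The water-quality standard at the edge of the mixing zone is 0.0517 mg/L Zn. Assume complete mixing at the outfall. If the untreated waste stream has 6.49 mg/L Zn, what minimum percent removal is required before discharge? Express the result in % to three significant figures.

39.4 µg/L = 0.0394 mg/L.
Mass balance: 0.0517·0.155 = 0.015·Cₑ + 0.14·0.0394.
Cₑ = (0.008014 − 0.005516) / 0.015 = 0.1665 mg/L.
Required removal = 1 − 0.1665/6.49 = 97.43 %.

97.4 %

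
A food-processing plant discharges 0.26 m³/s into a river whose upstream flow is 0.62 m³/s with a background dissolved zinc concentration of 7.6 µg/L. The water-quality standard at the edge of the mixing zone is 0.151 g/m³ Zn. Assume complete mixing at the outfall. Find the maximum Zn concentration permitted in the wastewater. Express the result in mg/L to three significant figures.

0.493 mg/L

7.6 µg/L = 0.0076 mg/L.
Mass balance: 0.151·0.88 = 0.26·Cₑ + 0.62·0.0076.
Cₑ = (0.1329 − 0.004712) / 0.26 = 0.493 mg/L.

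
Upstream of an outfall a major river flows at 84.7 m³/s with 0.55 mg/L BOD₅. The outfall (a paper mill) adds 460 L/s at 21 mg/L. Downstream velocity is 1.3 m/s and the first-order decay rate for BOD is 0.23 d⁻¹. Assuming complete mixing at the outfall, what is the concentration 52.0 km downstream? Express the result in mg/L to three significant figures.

460 L/s = 0.46 m³/s.
After complete mixing, C₀ = (0.46·21 + 84.7·0.55) / 85.16 = 0.6605 mg/L.
Travel time t = 5.2e+04 m / 1.3 m/s = 4e+04 s = 0.463 d.
C = 0.6605·exp(−0.23·0.463) = 0.6605·0.899 = 0.5938 mg/L.

0.594 mg/L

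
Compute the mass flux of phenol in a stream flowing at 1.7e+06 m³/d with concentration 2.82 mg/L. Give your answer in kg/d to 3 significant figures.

1.7e+06 m³/d = 19.68 m³/s.
Mass flux = Q·C = 19.68 m³/s × 2.82 g/m³ = 55.49 g/s.
= 55.49 g/s × 86.4 = 4794 kg/d.

4790 kg/d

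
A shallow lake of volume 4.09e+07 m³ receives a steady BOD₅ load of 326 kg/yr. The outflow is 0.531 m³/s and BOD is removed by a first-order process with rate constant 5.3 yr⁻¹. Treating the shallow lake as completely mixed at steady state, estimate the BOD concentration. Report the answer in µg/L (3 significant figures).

Outflow Q = 0.531 m³/s × 3.156e+07 s/yr = 1.676e+07 m³/yr.
Steady-state CSTR mass balance: W = Q·C + k·V·C, so C = W/(Q + kV).
Q + kV = 1.676e+07 + 5.3·4.09e+07 = 2.335e+08 m³/yr.
C = 326/2.335e+08 = 1.396e-06 kg/m³ = 0.001396 mg/L = 1.396 µg/L.

1.40 µg/L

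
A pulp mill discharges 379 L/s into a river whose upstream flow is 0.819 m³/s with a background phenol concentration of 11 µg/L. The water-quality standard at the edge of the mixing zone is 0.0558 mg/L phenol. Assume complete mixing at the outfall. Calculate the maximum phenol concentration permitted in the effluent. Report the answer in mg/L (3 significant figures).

0.153 mg/L

379 L/s = 0.379 m³/s.
11 µg/L = 0.011 mg/L.
Mass balance: 0.0558·1.198 = 0.379·Cₑ + 0.819·0.011.
Cₑ = (0.06685 − 0.009009) / 0.379 = 0.1526 mg/L.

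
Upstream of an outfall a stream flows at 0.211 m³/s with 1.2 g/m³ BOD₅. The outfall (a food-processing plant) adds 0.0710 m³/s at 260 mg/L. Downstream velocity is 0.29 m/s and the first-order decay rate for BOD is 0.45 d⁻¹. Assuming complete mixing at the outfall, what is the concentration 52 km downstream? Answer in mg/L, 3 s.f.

After complete mixing, C₀ = (0.071·260 + 0.211·1.2) / 0.282 = 66.36 mg/L.
Travel time t = 5.2e+04 m / 0.29 m/s = 1.793e+05 s = 2.075 d.
C = 66.36·exp(−0.45·2.075) = 66.36·0.393 = 26.08 mg/L.

26.1 mg/L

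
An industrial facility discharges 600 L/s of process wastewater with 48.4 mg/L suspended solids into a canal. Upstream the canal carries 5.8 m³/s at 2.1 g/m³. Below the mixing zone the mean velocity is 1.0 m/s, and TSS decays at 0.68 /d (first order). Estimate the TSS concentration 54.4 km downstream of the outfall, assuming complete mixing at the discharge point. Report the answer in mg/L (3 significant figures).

4.20 mg/L

600 L/s = 0.6 m³/s.
After complete mixing, C₀ = (0.6·48.4 + 5.8·2.1) / 6.4 = 6.441 mg/L.
Travel time t = 5.44e+04 m / 1.0 m/s = 5.44e+04 s = 0.6296 d.
C = 6.441·exp(−0.68·0.6296) = 6.441·0.6517 = 4.197 mg/L.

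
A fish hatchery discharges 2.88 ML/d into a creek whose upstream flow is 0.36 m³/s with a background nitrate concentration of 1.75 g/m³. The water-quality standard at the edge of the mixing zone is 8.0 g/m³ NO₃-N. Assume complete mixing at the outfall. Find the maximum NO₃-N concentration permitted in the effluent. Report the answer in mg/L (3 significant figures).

2.88 ML/d = 0.03333 m³/s.
Mass balance: 8·0.3933 = 0.03333·Cₑ + 0.36·1.75.
Cₑ = (3.147 − 0.63) / 0.03333 = 75.5 mg/L.

75.5 mg/L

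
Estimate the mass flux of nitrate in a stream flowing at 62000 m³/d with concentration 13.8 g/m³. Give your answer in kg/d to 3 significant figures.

856 kg/d

62000 m³/d = 0.7176 m³/s.
Mass flux = Q·C = 0.7176 m³/s × 13.8 g/m³ = 9.903 g/s.
= 9.903 g/s × 86.4 = 855.6 kg/d.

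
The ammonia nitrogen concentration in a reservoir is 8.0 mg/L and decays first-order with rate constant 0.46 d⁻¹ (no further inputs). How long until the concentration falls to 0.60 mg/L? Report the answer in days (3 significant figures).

5.63 d

t = ln(C₀/C)/k = ln(8.0/0.60)/0.46 = 2.59/0.46 = 5.631 d.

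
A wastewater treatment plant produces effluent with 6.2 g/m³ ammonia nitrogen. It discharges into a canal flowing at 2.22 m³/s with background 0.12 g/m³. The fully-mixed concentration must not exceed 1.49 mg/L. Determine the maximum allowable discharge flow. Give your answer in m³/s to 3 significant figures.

0.646 m³/s

Mass balance at complete mixing: C_std·(Q_w + Q_r) = Q_w·C_e + Q_r·C_b.
Rearranging, Q_w = Q_r·(C_std − C_b)/(C_e − C_std) = 2.22·(1.49 − 0.12) / (6.2 − 1.49) = 0.6457 m³/s.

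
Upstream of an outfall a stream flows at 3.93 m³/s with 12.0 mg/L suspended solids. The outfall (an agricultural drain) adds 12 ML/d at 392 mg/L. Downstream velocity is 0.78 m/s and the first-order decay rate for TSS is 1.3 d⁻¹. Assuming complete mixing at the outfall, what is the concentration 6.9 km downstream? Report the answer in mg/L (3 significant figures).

21.9 mg/L

12 ML/d = 0.1389 m³/s.
After complete mixing, C₀ = (0.1389·392 + 3.93·12) / 4.069 = 24.97 mg/L.
Travel time t = 6900 m / 0.78 m/s = 8846 s = 0.1024 d.
C = 24.97·exp(−1.3·0.1024) = 24.97·0.8754 = 21.86 mg/L.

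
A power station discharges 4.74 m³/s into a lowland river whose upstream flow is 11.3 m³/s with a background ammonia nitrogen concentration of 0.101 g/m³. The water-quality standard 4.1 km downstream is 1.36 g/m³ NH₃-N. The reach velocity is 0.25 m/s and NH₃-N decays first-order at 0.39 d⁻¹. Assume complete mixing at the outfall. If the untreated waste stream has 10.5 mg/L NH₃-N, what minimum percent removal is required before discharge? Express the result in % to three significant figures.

55.1 %

Travel time to the compliance point: t = 4100/0.25 = 1.64e+04 s = 0.1898 d; decay factor exp(−0.39·0.1898) = 0.9286.
So the concentration just after mixing may be at most 1.36/0.9286 = 1.464 mg/L.
Mass balance: 1.464·16.04 = 4.74·Cₑ + 11.3·0.101.
Cₑ = (23.49 − 1.141) / 4.74 = 4.715 mg/L.
Required removal = 1 − 4.715/10.5 = 55.09 %.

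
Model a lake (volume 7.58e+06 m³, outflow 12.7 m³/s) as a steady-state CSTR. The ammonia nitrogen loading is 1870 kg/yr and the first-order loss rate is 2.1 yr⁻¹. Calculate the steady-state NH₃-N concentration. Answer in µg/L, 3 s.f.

4.49 µg/L

Outflow Q = 12.7 m³/s × 3.156e+07 s/yr = 4.008e+08 m³/yr.
Steady-state CSTR mass balance: W = Q·C + k·V·C, so C = W/(Q + kV).
Q + kV = 4.008e+08 + 2.1·7.58e+06 = 4.167e+08 m³/yr.
C = 1870/4.167e+08 = 4.488e-06 kg/m³ = 0.004488 mg/L = 4.488 µg/L.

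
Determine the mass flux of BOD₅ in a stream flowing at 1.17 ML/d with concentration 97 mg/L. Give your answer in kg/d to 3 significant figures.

1.17 ML/d = 0.01354 m³/s.
Mass flux = Q·C = 0.01354 m³/s × 97 g/m³ = 1.314 g/s.
= 1.314 g/s × 86.4 = 113.5 kg/d.

113 kg/d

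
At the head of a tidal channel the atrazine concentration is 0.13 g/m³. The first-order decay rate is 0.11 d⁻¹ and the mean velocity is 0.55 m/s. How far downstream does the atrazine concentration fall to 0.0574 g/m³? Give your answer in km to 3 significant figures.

353 km

From C = C₀·e^(−kt), t = ln(C₀/C)/k = ln(0.13/0.0574)/0.11 = 0.8175/0.11 = 7.432 d.
Distance = v·t = 0.55 m/s × 6.421e+05 s = 3.532e+05 m = 353.2 km.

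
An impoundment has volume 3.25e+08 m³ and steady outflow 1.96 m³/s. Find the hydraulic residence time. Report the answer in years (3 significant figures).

5.25 yr

Q = 1.96 m³/s × 3.156e+07 s/yr = 6.185e+07 m³/yr.
Hydraulic residence time τ = V/Q = 3.25e+08/6.185e+07 = 5.254 yr.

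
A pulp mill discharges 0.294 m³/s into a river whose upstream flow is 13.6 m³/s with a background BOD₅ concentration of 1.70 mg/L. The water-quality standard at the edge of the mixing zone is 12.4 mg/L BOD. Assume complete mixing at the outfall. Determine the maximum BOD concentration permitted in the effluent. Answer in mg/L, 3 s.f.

Mass balance: 12.4·13.89 = 0.294·Cₑ + 13.6·1.7.
Cₑ = (172.3 − 23.12) / 0.294 = 507.4 mg/L.

507 mg/L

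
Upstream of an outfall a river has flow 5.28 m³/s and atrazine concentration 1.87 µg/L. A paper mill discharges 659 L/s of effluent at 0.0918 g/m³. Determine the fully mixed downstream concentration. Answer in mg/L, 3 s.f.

659 L/s = 0.659 m³/s.
1.87 µg/L = 0.00187 mg/L.
Flow-weighted mixing gives C = (0.659·0.0918 + 5.28·0.00187) / (0.659 + 5.28) = 0.07037/5.939 = 0.01185 mg/L.

0.0118 mg/L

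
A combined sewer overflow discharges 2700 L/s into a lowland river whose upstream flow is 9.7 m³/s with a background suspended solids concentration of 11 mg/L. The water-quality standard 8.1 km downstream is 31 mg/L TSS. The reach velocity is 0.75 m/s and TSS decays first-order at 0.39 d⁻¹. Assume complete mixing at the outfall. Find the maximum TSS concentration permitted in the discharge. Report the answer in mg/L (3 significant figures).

110 mg/L

2700 L/s = 2.7 m³/s.
Travel time to the compliance point: t = 8100/0.75 = 1.08e+04 s = 0.125 d; decay factor exp(−0.39·0.125) = 0.9524.
So the concentration just after mixing may be at most 31/0.9524 = 32.55 mg/L.
Mass balance: 32.55·12.4 = 2.7·Cₑ + 9.7·11.
Cₑ = (403.6 − 106.7) / 2.7 = 110 mg/L.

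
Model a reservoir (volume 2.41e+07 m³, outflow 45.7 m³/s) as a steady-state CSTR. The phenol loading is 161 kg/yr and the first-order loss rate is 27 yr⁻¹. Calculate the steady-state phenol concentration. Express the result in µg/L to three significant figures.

Outflow Q = 45.7 m³/s × 3.156e+07 s/yr = 1.442e+09 m³/yr.
Steady-state CSTR mass balance: W = Q·C + k·V·C, so C = W/(Q + kV).
Q + kV = 1.442e+09 + 27·2.41e+07 = 2.093e+09 m³/yr.
C = 161/2.093e+09 = 7.693e-08 kg/m³ = 7.693e-05 mg/L = 0.07693 µg/L.

0.0769 µg/L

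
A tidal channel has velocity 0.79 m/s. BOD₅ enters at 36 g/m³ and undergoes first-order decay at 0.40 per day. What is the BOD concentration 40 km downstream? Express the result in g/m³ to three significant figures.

Travel time t = 40 km / 0.79 m/s = 4e+04/0.79 = 5.063e+04 s = 0.586 d.
First-order decay: C = 36·exp(−0.40·0.586) = 36·0.791 = 28.48 g/m³.

28.5 g/m³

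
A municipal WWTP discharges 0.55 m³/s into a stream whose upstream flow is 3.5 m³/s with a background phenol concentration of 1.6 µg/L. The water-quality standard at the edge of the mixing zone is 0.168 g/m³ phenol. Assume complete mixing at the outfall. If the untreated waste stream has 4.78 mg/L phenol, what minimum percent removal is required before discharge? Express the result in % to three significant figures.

74.3 %

1.6 µg/L = 0.0016 mg/L.
Mass balance: 0.168·4.05 = 0.55·Cₑ + 3.5·0.0016.
Cₑ = (0.6804 − 0.0056) / 0.55 = 1.227 mg/L.
Required removal = 1 − 1.227/4.78 = 74.33 %.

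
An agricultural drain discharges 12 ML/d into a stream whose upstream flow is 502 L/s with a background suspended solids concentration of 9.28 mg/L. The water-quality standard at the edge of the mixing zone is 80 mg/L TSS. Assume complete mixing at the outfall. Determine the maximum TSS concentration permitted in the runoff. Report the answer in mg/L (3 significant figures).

336 mg/L

12 ML/d = 0.1389 m³/s.
502 L/s = 0.502 m³/s.
Mass balance: 80·0.6409 = 0.1389·Cₑ + 0.502·9.28.
Cₑ = (51.27 − 4.659) / 0.1389 = 335.6 mg/L.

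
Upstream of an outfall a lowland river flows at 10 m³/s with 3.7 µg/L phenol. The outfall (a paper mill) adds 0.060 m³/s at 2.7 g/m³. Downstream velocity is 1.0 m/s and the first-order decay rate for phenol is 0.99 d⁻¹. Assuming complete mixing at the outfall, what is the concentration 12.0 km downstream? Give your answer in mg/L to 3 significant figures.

0.0172 mg/L

3.7 µg/L = 0.0037 mg/L.
After complete mixing, C₀ = (0.06·2.7 + 10·0.0037) / 10.06 = 0.01978 mg/L.
Travel time t = 1.2e+04 m / 1.0 m/s = 1.2e+04 s = 0.1389 d.
C = 0.01978·exp(−0.99·0.1389) = 0.01978·0.8715 = 0.01724 mg/L.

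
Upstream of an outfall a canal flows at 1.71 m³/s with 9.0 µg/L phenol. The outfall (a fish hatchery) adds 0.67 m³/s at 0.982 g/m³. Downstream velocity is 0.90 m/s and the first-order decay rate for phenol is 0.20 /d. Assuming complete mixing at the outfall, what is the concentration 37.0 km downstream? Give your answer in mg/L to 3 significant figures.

9.0 µg/L = 0.009 mg/L.
After complete mixing, C₀ = (0.67·0.982 + 1.71·0.009) / 2.38 = 0.2829 mg/L.
Travel time t = 3.7e+04 m / 0.90 m/s = 4.111e+04 s = 0.4758 d.
C = 0.2829·exp(−0.20·0.4758) = 0.2829·0.9092 = 0.2572 mg/L.

0.257 mg/L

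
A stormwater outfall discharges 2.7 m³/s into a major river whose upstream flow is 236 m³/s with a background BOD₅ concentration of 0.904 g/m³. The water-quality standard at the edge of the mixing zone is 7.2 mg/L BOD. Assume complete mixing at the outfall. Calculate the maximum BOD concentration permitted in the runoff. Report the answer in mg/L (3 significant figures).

558 mg/L

Mass balance: 7.2·238.7 = 2.7·Cₑ + 236·0.904.
Cₑ = (1719 − 213.3) / 2.7 = 557.5 mg/L.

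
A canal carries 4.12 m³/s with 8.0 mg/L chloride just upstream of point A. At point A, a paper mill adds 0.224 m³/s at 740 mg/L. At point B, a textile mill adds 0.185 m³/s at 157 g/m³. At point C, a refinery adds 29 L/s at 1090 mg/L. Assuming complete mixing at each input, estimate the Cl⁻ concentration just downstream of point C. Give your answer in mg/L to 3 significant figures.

After input A: C = (4.12·8 + 0.224·740) / 4.344 = 45.75 mg/L.
After input B: C = (4.344·45.75 + 0.185·157) / 4.529 = 50.29 mg/L.
29 L/s = 0.029 m³/s.
After input C: C = (4.529·50.29 + 0.029·1090) / 4.558 = 56.91 mg/L.

56.9 mg/L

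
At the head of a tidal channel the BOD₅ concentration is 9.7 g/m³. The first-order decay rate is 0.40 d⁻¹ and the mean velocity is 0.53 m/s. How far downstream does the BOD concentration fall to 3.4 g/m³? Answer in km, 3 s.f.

From C = C₀·e^(−kt), t = ln(C₀/C)/k = ln(9.7/3.4)/0.40 = 1.048/0.40 = 2.621 d.
Distance = v·t = 0.53 m/s × 2.264e+05 s = 1.2e+05 m = 120 km.

120 km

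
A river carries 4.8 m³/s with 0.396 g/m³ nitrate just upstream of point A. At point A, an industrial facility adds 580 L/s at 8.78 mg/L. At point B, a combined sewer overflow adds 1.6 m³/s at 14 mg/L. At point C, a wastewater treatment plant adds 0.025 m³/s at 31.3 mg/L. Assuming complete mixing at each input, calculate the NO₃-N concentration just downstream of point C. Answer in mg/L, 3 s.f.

4.31 mg/L

580 L/s = 0.58 m³/s.
After input A: C = (4.8·0.396 + 0.58·8.78) / 5.38 = 1.3 mg/L.
After input B: C = (5.38·1.3 + 1.6·14) / 6.98 = 4.211 mg/L.
After input C: C = (6.98·4.211 + 0.025·31.3) / 7.005 = 4.308 mg/L.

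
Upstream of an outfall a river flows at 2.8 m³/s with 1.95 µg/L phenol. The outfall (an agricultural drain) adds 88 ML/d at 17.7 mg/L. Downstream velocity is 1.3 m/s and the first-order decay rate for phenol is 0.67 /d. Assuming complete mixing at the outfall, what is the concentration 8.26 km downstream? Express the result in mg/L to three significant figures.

88 ML/d = 1.019 m³/s.
1.95 µg/L = 0.00195 mg/L.
After complete mixing, C₀ = (1.019·17.7 + 2.8·0.00195) / 3.819 = 4.723 mg/L.
Travel time t = 8260 m / 1.3 m/s = 6354 s = 0.07354 d.
C = 4.723·exp(−0.67·0.07354) = 4.723·0.9519 = 4.496 mg/L.

4.50 mg/L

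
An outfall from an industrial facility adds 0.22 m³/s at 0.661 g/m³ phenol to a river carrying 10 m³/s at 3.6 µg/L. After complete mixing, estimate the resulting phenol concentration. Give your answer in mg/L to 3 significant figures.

0.0178 mg/L

3.6 µg/L = 0.0036 mg/L.
Flow-weighted mixing gives C = (0.22·0.661 + 10·0.0036) / (0.22 + 10) = 0.1814/10.22 = 0.01775 mg/L.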